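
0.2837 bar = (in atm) 1 bar = 100000 Pa, so 0.2837 bar = 0.2837 * 100000 = 28370 Pa. 1 atm = 101325 Pa, so 28370 Pa = 28370 / 101325 = 0.27999013 atm ≈ 0.28 atm (4 s.f.). Final answer: 0.28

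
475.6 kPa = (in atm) 1 kPa = 1000 Pa, so 475.6 kPa = 475.6 * 1000 = 475600 Pa. 1 atm = 101325 Pa, so 475600 Pa = 475600 / 101325 = 4.6938071 atm ≈ 4.694 atm (4 s.f.). Final answer: 4.694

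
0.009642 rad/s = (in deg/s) 0.5524. Check: 1 deg/s = 0.017453293 rad/s, so 0.009642 rad/s = 0.009642 / 0.017453293 = 0.55244591 deg/s ≈ 0.5524 deg/s (4 s.f.).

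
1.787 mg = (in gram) 1 mg = 1e-06 kg, so 1.787 mg = 1.787 * 1e-06 = 1.787e-06 kg. 1 gram = 0.001 kg, so 1.787e-06 kg = 1.787e-06 / 0.001 = 0.001787 gram. Final answer: 0.001787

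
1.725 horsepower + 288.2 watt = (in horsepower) 2.111. Check: 1 horsepower = 745.69987 W, so 1.725 horsepower = 1.725 * 745.69987 = 1286.3323 W. 288.2 watt = 288.2 W. Sum: 1286.3323 + 288.2 = 1574.5323 W. 1 horsepower = 745.69987 W, so 1574.5323 W = 1574.5323 / 745.69987 = 2.1114826 horsepower ≈ 2.111 horsepower (4 s.f.).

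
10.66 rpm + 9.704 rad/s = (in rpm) 103.3. Check: 1 rpm = 0.10471976 rad/s, so 10.66 rpm = 10.66 * 0.10471976 = 1.1163126 rad/s. 9.704 rad/s is already in rad/s. Sum: 1.1163126 + 9.704 = 10.820313 rad/s. 1 rpm = 0.10471976 rad/s, so 10.820313 rad/s = 10.820313 / 0.10471976 = 103.32637 rpm ≈ 103.3 rpm (4 s.f.).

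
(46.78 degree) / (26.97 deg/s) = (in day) 2.008e-05. Check: 1 degree = 0.017453293 rad, so 46.78 degree = 46.78 * 0.017453293 = 0.81646502 rad. 1 deg/s = 0.017453293 rad/s, so 26.97 deg/s = 26.97 * 0.017453293 = 0.4707153 rad/s. Combine: 0.81646502 rad / 0.4707153 rad/s = 1.7345198 s. 1 day = 86400 s, so 1.7345198 s = 1.7345198 / 86400 = 2.0075461e-05 day ≈ 2.008e-05 day (4 s.f.).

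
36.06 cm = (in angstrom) 1 cm = 0.01 m, so 36.06 cm = 36.06 * 0.01 = 0.3606 m. 1 angstrom = 1e-10 m, so 0.3606 m = 0.3606 / 1e-10 = 3.606e+09 angstrom. Final answer: 3.606e+09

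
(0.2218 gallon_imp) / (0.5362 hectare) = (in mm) 1 gallon_imp = 0.00454609 m^3, so 0.2218 gallon_imp = 0.2218 * 0.00454609 = 0.0010083228 m^3. 1 hectare = 10000 m^2, so 0.5362 hectare = 0.5362 * 10000 = 5362 m^2. Combine: 0.0010083228 m^3 / 5362 m^2 = 1.8804975e-07 m. 1 mm = 0.001 m, so 1.8804975e-07 m = 1.8804975e-07 / 0.001 = 0.00018804975 mm ≈ 0.000188 mm (4 s.f.). Final answer: 0.000188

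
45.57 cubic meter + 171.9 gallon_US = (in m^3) 46.22. Check: 45.57 cubic meter = 45.57 m^3. 1 gallon_US = 0.0037854118 m^3, so 171.9 gallon_US = 171.9 * 0.0037854118 = 0.65071229 m^3. Sum: 45.57 + 0.65071229 = 46.220712 m^3. Result: 46.220712 m^3 ≈ 46.22 m^3 (4 s.f.).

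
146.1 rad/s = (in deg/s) 8371. Check: 1 deg/s = 0.017453293 rad/s, so 146.1 rad/s = 146.1 / 0.017453293 = 8370.9134 deg/s ≈ 8371 deg/s (4 s.f.).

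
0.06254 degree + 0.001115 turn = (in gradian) 1 degree = 0.017453293 rad, so 0.06254 degree = 0.06254 * 0.017453293 = 0.0010915289 rad. 1 turn = 6.2831853 rad, so 0.001115 turn = 0.001115 * 6.2831853 = 0.0070057516 rad. Sum: 0.0010915289 + 0.0070057516 = 0.0080972805 rad. 1 gradian = 0.015707963 rad, so 0.0080972805 rad = 0.0080972805 / 0.015707963 = 0.51548889 gradian ≈ 0.5155 gradian (4 s.f.). Final answer: 0.5155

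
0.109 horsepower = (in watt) 1 horsepower = 745.69987 W, so 0.109 horsepower = 0.109 * 745.69987 = 81.281286 W. 81.281286 W = 81.281286 watt ≈ 81.28 watt (4 s.f.). Final answer: 81.28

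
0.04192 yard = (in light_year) 1 yard = 0.9144 m, so 0.04192 yard = 0.04192 * 0.9144 = 0.038331648 m. 1 light_year = 9.4607305e+15 m, so 0.038331648 m = 0.038331648 / 9.4607305e+15 = 4.0516584e-18 light_year ≈ 4.052e-18 light_year (4 s.f.). Final answer: 4.052e-18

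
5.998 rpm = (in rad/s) 0.6281. Check: 1 rpm = 0.10471976 rad/s, so 5.998 rpm = 5.998 * 0.10471976 = 0.62810909 rad/s. Result: 0.62810909 rad/s ≈ 0.6281 rad/s (4 s.f.).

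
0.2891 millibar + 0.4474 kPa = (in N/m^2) 476.3. Check: 1 millibar = 100 Pa, so 0.2891 millibar = 0.2891 * 100 = 28.91 Pa. 1 kPa = 1000 Pa, so 0.4474 kPa = 0.4474 * 1000 = 447.4 Pa. Sum: 28.91 + 447.4 = 476.31 Pa. 476.31 Pa = 476.31 N/m^2 ≈ 476.3 N/m^2 (4 s.f.).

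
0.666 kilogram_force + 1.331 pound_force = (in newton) 12.45. Check: 1 kilogram_force = 9.80665 N, so 0.666 kilogram_force = 0.666 * 9.80665 = 6.5312289 N. 1 pound_force = 4.4482216 N, so 1.331 pound_force = 1.331 * 4.4482216 = 5.920583 N. Sum: 6.5312289 + 5.920583 = 12.451812 N. 12.451812 N = 12.451812 newton ≈ 12.45 newton (4 s.f.).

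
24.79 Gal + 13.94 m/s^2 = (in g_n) 1.447. Check: 1 Gal = 0.01 m/s^2, so 24.79 Gal = 24.79 * 0.01 = 0.2479 m/s^2. 13.94 m/s^2 is already in m/s^2. Sum: 0.2479 + 13.94 = 14.1879 m/s^2. 1 g_n = 9.80665 m/s^2, so 14.1879 m/s^2 = 14.1879 / 9.80665 = 1.4467632 g_n ≈ 1.447 g_n (4 s.f.).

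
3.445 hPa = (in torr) 2.584. Check: 1 hPa = 100 Pa, so 3.445 hPa = 3.445 * 100 = 344.5 Pa. 1 torr = 133.32237 Pa, so 344.5 Pa = 344.5 / 133.32237 = 2.5839625 torr ≈ 2.584 torr (4 s.f.).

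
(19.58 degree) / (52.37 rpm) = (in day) 1 degree = 0.017453293 rad, so 19.58 degree = 19.58 * 0.017453293 = 0.34173547 rad. 1 rpm = 0.10471976 rad/s, so 52.37 rpm = 52.37 * 0.10471976 = 5.4841736 rad/s. Combine: 0.34173547 rad / 5.4841736 rad/s = 0.062313029 s. 1 day = 86400 s, so 0.062313029 s = 0.062313029 / 86400 = 7.2121561e-07 day ≈ 7.212e-07 day (4 s.f.). Final answer: 7.212e-07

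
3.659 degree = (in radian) 1 degree = 0.017453293 rad, so 3.659 degree = 3.659 * 0.017453293 = 0.063861597 rad. 0.063861597 rad = 0.063861597 radian ≈ 0.06386 radian (4 s.f.). Final answer: 0.06386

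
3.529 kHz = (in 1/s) 1 kHz = 1000 Hz, so 3.529 kHz = 3.529 * 1000 = 3529 Hz. 3529 Hz = 3529 1/s. Final answer: 3529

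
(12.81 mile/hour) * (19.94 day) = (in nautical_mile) 5327. Check: 1 mile/hour = 0.44704 m/s, so 12.81 mile/hour = 12.81 * 0.44704 = 5.7265824 m/s. 1 day = 86400 s, so 19.94 day = 19.94 * 86400 = 1722816 s. Combine: 5.7265824 m/s * 1722816 s = 9865847.8 m. 1 nautical_mile = 1852 m, so 9865847.8 m = 9865847.8 / 1852 = 5327.1316 nautical_mile ≈ 5327 nautical_mile (4 s.f.).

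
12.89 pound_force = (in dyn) 5.734e+06. Check: 1 pound_force = 4.4482216 N, so 12.89 pound_force = 12.89 * 4.4482216 = 57.337577 N. 1 dyn = 1e-05 N, so 57.337577 N = 57.337577 / 1e-05 = 5733757.7 dyn ≈ 5.734e+06 dyn (4 s.f.).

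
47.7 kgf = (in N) 1 kgf = 9.80665 N, so 47.7 kgf = 47.7 * 9.80665 = 467.7772 N. Result: 467.7772 N ≈ 467.8 N (4 s.f.). Final answer: 467.8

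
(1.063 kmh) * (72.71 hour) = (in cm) 1 kmh = 0.27777778 m/s, so 1.063 kmh = 1.063 * 0.27777778 = 0.29527778 m/s. 1 hour = 3600 s, so 72.71 hour = 72.71 * 3600 = 261756 s. Combine: 0.29527778 m/s * 261756 s = 77290.73 m. 1 cm = 0.01 m, so 77290.73 m = 77290.73 / 0.01 = 7729073 cm ≈ 7.729e+06 cm (4 s.f.). Final answer: 7.729e+06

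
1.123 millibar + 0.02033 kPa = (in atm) 0.001309. Check: 1 millibar = 100 Pa, so 1.123 millibar = 1.123 * 100 = 112.3 Pa. 1 kPa = 1000 Pa, so 0.02033 kPa = 0.02033 * 1000 = 20.33 Pa. Sum: 112.3 + 20.33 = 132.63 Pa. 1 atm = 101325 Pa, so 132.63 Pa = 132.63 / 101325 = 0.0013089563 atm ≈ 0.001309 atm (4 s.f.).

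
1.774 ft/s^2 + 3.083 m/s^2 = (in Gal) 362.4. Check: 1 ft/s^2 = 0.3048 m/s^2, so 1.774 ft/s^2 = 1.774 * 0.3048 = 0.5407152 m/s^2. 3.083 m/s^2 is already in m/s^2. Sum: 0.5407152 + 3.083 = 3.6237152 m/s^2. 1 Gal = 0.01 m/s^2, so 3.6237152 m/s^2 = 3.6237152 / 0.01 = 362.37152 Gal ≈ 362.4 Gal (4 s.f.).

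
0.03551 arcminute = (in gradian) 1 arcminute = 0.00029088821 rad, so 0.03551 arcminute = 0.03551 * 0.00029088821 = 1.032944e-05 rad. 1 gradian = 0.015707963 rad, so 1.032944e-05 rad = 1.032944e-05 / 0.015707963 = 0.00065759259 gradian ≈ 0.0006576 gradian (4 s.f.). Final answer: 0.0006576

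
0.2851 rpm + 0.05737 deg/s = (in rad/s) 1 rpm = 0.10471976 rad/s, so 0.2851 rpm = 0.2851 * 0.10471976 = 0.029855602 rad/s. 1 deg/s = 0.017453293 rad/s, so 0.05737 deg/s = 0.05737 * 0.017453293 = 0.0010012954 rad/s. Sum: 0.029855602 + 0.0010012954 = 0.030856898 rad/s. Result: 0.030856898 rad/s ≈ 0.03086 rad/s (4 s.f.). Final answer: 0.03086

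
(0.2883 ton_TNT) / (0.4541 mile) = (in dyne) 1.651e+11. Check: 1 ton_TNT = 4.184e+09 J, so 0.2883 ton_TNT = 0.2883 * 4.184e+09 = 1.2062472e+09 J. 1 mile = 1609.344 m, so 0.4541 mile = 0.4541 * 1609.344 = 730.80311 m. Combine: 1.2062472e+09 J / 730.80311 m = 1650577.5 N. 1 dyne = 1e-05 N, so 1650577.5 N = 1650577.5 / 1e-05 = 1.6505775e+11 dyne ≈ 1.651e+11 dyne (4 s.f.).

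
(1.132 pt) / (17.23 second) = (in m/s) 2.318e-05. Check: 1 pt = 0.00035277778 m, so 1.132 pt = 1.132 * 0.00035277778 = 0.00039934444 m. 17.23 second = 17.23 s. Combine: 0.00039934444 m / 17.23 s = 2.3177275e-05 m/s. Result: 2.3177275e-05 m/s ≈ 2.318e-05 m/s (4 s.f.).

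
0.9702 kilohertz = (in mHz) 9.702e+05. Check: 1 kilohertz = 1000 Hz, so 0.9702 kilohertz = 0.9702 * 1000 = 970.2 Hz. 1 mHz = 0.001 Hz, so 970.2 Hz = 970.2 / 0.001 = 970200 mHz ≈ 9.702e+05 mHz (4 s.f.).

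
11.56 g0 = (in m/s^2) 1 g0 = 9.80665 m/s^2, so 11.56 g0 = 11.56 * 9.80665 = 113.36487 m/s^2. Result: 113.36487 m/s^2 ≈ 113.4 m/s^2 (4 s.f.). Final answer: 113.4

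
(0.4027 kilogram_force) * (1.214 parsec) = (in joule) 1.479e+17. Check: 1 kilogram_force = 9.80665 N, so 0.4027 kilogram_force = 0.4027 * 9.80665 = 3.949138 N. 1 parsec = 3.0856776e+16 m, so 1.214 parsec = 1.214 * 3.0856776e+16 = 3.7460126e+16 m. Combine: 3.949138 N * 3.7460126e+16 m = 1.479352e+17 J. 1.479352e+17 J = 1.479352e+17 joule ≈ 1.479e+17 joule (4 s.f.).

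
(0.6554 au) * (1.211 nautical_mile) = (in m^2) 1 au = 1.4959787e+11 m, so 0.6554 au = 0.6554 * 1.4959787e+11 = 9.8046444e+10 m. 1 nautical_mile = 1852 m, so 1.211 nautical_mile = 1.211 * 1852 = 2242.772 m. Combine: 9.8046444e+10 m * 2242.772 m = 2.1989582e+14 m^2. Result: 2.1989582e+14 m^2 ≈ 2.199e+14 m^2 (4 s.f.). Final answer: 2.199e+14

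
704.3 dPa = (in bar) 0.0007043. Check: 1 dPa = 0.1 Pa, so 704.3 dPa = 704.3 * 0.1 = 70.43 Pa. 1 bar = 100000 Pa, so 70.43 Pa = 70.43 / 100000 = 0.0007043 bar.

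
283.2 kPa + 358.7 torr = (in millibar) 3310. Check: 1 kPa = 1000 Pa, so 283.2 kPa = 283.2 * 1000 = 283200 Pa. 1 torr = 133.32237 Pa, so 358.7 torr = 358.7 * 133.32237 = 47822.734 Pa. Sum: 283200 + 47822.734 = 331022.73 Pa. 1 millibar = 100 Pa, so 331022.73 Pa = 331022.73 / 100 = 3310.2273 millibar ≈ 3310 millibar (4 s.f.).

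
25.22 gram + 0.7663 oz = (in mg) 4.694e+04. Check: 1 gram = 0.001 kg, so 25.22 gram = 25.22 * 0.001 = 0.02522 kg. 1 oz = 0.028349523 kg, so 0.7663 oz = 0.7663 * 0.028349523 = 0.02172424 kg. Sum: 0.02522 + 0.02172424 = 0.04694424 kg. 1 mg = 1e-06 kg, so 0.04694424 kg = 0.04694424 / 1e-06 = 46944.24 mg ≈ 4.694e+04 mg (4 s.f.).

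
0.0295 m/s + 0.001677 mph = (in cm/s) 0.0295 m/s is already in m/s. 1 mph = 0.44704 m/s, so 0.001677 mph = 0.001677 * 0.44704 = 0.00074968608 m/s. Sum: 0.0295 + 0.00074968608 = 0.030249686 m/s. 1 cm/s = 0.01 m/s, so 0.030249686 m/s = 0.030249686 / 0.01 = 3.0249686 cm/s ≈ 3.025 cm/s (4 s.f.). Final answer: 3.025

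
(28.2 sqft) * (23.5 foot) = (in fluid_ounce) 1 sqft = 0.09290304 m^2, so 28.2 sqft = 28.2 * 0.09290304 = 2.6198657 m^2. 1 foot = 0.3048 m, so 23.5 foot = 23.5 * 0.3048 = 7.1628 m. Combine: 2.6198657 m^2 * 7.1628 m = 18.765574 m^3. 1 fluid_ounce = 2.957353e-05 m^3, so 18.765574 m^3 = 18.765574 / 2.957353e-05 = 634539.55 fluid_ounce ≈ 6.345e+05 fluid_ounce (4 s.f.). Final answer: 6.345e+05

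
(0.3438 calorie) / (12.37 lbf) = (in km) 2.614e-05. Check: 1 calorie = 4.184 J, so 0.3438 calorie = 0.3438 * 4.184 = 1.4384592 J. 1 lbf = 4.4482216 N, so 12.37 lbf = 12.37 * 4.4482216 = 55.024501 N. Combine: 1.4384592 J / 55.024501 N = 0.026142158 m. 1 km = 1000 m, so 0.026142158 m = 0.026142158 / 1000 = 2.6142158e-05 km ≈ 2.614e-05 km (4 s.f.).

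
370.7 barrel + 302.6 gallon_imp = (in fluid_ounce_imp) 2.123e+06. Check: 1 barrel = 0.15898729 m^3, so 370.7 barrel = 370.7 * 0.15898729 = 58.93659 m^3. 1 gallon_imp = 0.00454609 m^3, so 302.6 gallon_imp = 302.6 * 0.00454609 = 1.3756468 m^3. Sum: 58.93659 + 1.3756468 = 60.312237 m^3. 1 fluid_ounce_imp = 2.8413063e-05 m^3, so 60.312237 m^3 = 60.312237 / 2.8413063e-05 = 2122694 fluid_ounce_imp ≈ 2.123e+06 fluid_ounce_imp (4 s.f.).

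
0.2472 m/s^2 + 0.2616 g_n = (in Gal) 281.3. Check: 0.2472 m/s^2 is already in m/s^2. 1 g_n = 9.80665 m/s^2, so 0.2616 g_n = 0.2616 * 9.80665 = 2.5654196 m/s^2. Sum: 0.2472 + 2.5654196 = 2.8126196 m/s^2. 1 Gal = 0.01 m/s^2, so 2.8126196 m/s^2 = 2.8126196 / 0.01 = 281.26196 Gal ≈ 281.3 Gal (4 s.f.).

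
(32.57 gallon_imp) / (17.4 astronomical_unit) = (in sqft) 6.123e-13. Check: 1 gallon_imp = 0.00454609 m^3, so 32.57 gallon_imp = 32.57 * 0.00454609 = 0.14806615 m^3. 1 astronomical_unit = 1.4959787e+11 m, so 17.4 astronomical_unit = 17.4 * 1.4959787e+11 = 2.603003e+12 m. Combine: 0.14806615 m^3 / 2.603003e+12 m = 5.6882821e-14 m^2. 1 sqft = 0.09290304 m^2, so 5.6882821e-14 m^2 = 5.6882821e-14 / 0.09290304 = 6.1228159e-13 sqft ≈ 6.123e-13 sqft (4 s.f.).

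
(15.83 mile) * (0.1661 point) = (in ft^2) 1 mile = 1609.344 m, so 15.83 mile = 15.83 * 1609.344 = 25475.916 m. 1 point = 0.00035277778 m, so 0.1661 point = 0.1661 * 0.00035277778 = 5.8596389e-05 m. Combine: 25475.916 m * 5.8596389e-05 m = 1.4927967 m^2. 1 ft^2 = 0.09290304 m^2, so 1.4927967 m^2 = 1.4927967 / 0.09290304 = 16.068329 ft^2 ≈ 16.07 ft^2 (4 s.f.). Final answer: 16.07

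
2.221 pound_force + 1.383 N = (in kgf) 1.148. Check: 1 pound_force = 4.4482216 N, so 2.221 pound_force = 2.221 * 4.4482216 = 9.8795002 N. 1.383 N is already in N. Sum: 9.8795002 + 1.383 = 11.2625 N. 1 kgf = 9.80665 N, so 11.2625 N = 11.2625 / 9.80665 = 1.1484554 kgf ≈ 1.148 kgf (4 s.f.).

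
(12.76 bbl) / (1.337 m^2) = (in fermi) 1.517e+15. Check: 1 bbl = 0.15898729 m^3, so 12.76 bbl = 12.76 * 0.15898729 = 2.0286779 m^3. 1.337 m^2 is already in m^2. Combine: 2.0286779 m^3 / 1.337 m^2 = 1.5173357 m. 1 fermi = 1e-15 m, so 1.5173357 m = 1.5173357 / 1e-15 = 1.5173357e+15 fermi ≈ 1.517e+15 fermi (4 s.f.).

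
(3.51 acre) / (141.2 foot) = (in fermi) 1 acre = 4046.8564 m^2, so 3.51 acre = 3.51 * 4046.8564 = 14204.466 m^2. 1 foot = 0.3048 m, so 141.2 foot = 141.2 * 0.3048 = 43.03776 m. Combine: 14204.466 m^2 / 43.03776 m = 330.04659 m. 1 fermi = 1e-15 m, so 330.04659 m = 330.04659 / 1e-15 = 3.3004659e+17 fermi ≈ 3.3e+17 fermi (4 s.f.). Final answer: 3.3e+17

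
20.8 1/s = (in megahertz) 20.8 1/s = 20.8 Hz. 1 megahertz = 1000000 Hz, so 20.8 Hz = 20.8 / 1000000 = 2.08e-05 megahertz. Final answer: 2.08e-05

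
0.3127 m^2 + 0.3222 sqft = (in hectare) 0.3127 m^2 is already in m^2. 1 sqft = 0.09290304 m^2, so 0.3222 sqft = 0.3222 * 0.09290304 = 0.029933359 m^2. Sum: 0.3127 + 0.029933359 = 0.34263336 m^2. 1 hectare = 10000 m^2, so 0.34263336 m^2 = 0.34263336 / 10000 = 3.4263336e-05 hectare ≈ 3.426e-05 hectare (4 s.f.). Final answer: 3.426e-05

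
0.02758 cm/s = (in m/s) 0.0002758. Check: 1 cm/s = 0.01 m/s, so 0.02758 cm/s = 0.02758 * 0.01 = 0.0002758 m/s. Result: 0.0002758 m/s.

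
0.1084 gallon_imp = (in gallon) 0.1302. Check: 1 gallon_imp = 0.00454609 m^3, so 0.1084 gallon_imp = 0.1084 * 0.00454609 = 0.00049279616 m^3. 1 gallon = 0.0037854118 m^3, so 0.00049279616 m^3 = 0.00049279616 / 0.0037854118 = 0.13018297 gallon ≈ 0.1302 gallon (4 s.f.).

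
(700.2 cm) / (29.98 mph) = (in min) 0.008707. Check: 1 cm = 0.01 m, so 700.2 cm = 700.2 * 0.01 = 7.002 m. 1 mph = 0.44704 m/s, so 29.98 mph = 29.98 * 0.44704 = 13.402259 m/s. Combine: 7.002 m / 13.402259 m/s = 0.52244923 s. 1 min = 60 s, so 0.52244923 s = 0.52244923 / 60 = 0.0087074872 min ≈ 0.008707 min (4 s.f.).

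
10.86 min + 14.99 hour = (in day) 0.6321. Check: 1 min = 60 s, so 10.86 min = 10.86 * 60 = 651.6 s. 1 hour = 3600 s, so 14.99 hour = 14.99 * 3600 = 53964 s. Sum: 651.6 + 53964 = 54615.6 s. 1 day = 86400 s, so 54615.6 s = 54615.6 / 86400 = 0.632125 day ≈ 0.6321 day (4 s.f.).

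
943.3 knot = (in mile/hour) 1086. Check: 1 knot = 0.51444444 m/s, so 943.3 knot = 943.3 * 0.51444444 = 485.27544 m/s. 1 mile/hour = 0.44704 m/s, so 485.27544 m/s = 485.27544 / 0.44704 = 1085.5303 mile/hour ≈ 1086 mile/hour (4 s.f.).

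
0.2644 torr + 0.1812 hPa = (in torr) 1 torr = 133.32237 Pa, so 0.2644 torr = 0.2644 * 133.32237 = 35.250434 Pa. 1 hPa = 100 Pa, so 0.1812 hPa = 0.1812 * 100 = 18.12 Pa. Sum: 35.250434 + 18.12 = 53.370434 Pa. 1 torr = 133.32237 Pa, so 53.370434 Pa = 53.370434 / 133.32237 = 0.40031118 torr ≈ 0.4003 torr (4 s.f.). Final answer: 0.4003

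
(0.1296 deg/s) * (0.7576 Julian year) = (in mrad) 5.408e+07. Check: 1 deg/s = 0.017453293 rad/s, so 0.1296 deg/s = 0.1296 * 0.017453293 = 0.0022619467 rad/s. 1 Julian year = 31557600 s, so 0.7576 Julian year = 0.7576 * 31557600 = 23908038 s. Combine: 0.0022619467 rad/s * 23908038 s = 54078.707 rad. 1 mrad = 0.001 rad, so 54078.707 rad = 54078.707 / 0.001 = 54078707 mrad ≈ 5.408e+07 mrad (4 s.f.).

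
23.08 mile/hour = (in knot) 20.06. Check: 1 mile/hour = 0.44704 m/s, so 23.08 mile/hour = 23.08 * 0.44704 = 10.317683 m/s. 1 knot = 0.51444444 m/s, so 10.317683 m/s = 10.317683 / 0.51444444 = 20.055972 knot ≈ 20.06 knot (4 s.f.).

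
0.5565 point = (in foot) 1 point = 0.00035277778 m, so 0.5565 point = 0.5565 * 0.00035277778 = 0.00019632083 m. 1 foot = 0.3048 m, so 0.00019632083 m = 0.00019632083 / 0.3048 = 0.00064409722 foot ≈ 0.0006441 foot (4 s.f.). Final answer: 0.0006441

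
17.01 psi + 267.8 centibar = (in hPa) 1 psi = 6894.7573 Pa, so 17.01 psi = 17.01 * 6894.7573 = 117279.82 Pa. 1 centibar = 1000 Pa, so 267.8 centibar = 267.8 * 1000 = 267800 Pa. Sum: 117279.82 + 267800 = 385079.82 Pa. 1 hPa = 100 Pa, so 385079.82 Pa = 385079.82 / 100 = 3850.7982 hPa ≈ 3851 hPa (4 s.f.). Final answer: 3851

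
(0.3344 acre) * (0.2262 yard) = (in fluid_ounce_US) 1 acre = 4046.8564 m^2, so 0.3344 acre = 0.3344 * 4046.8564 = 1353.2688 m^2. 1 yard = 0.9144 m, so 0.2262 yard = 0.2262 * 0.9144 = 0.20683728 m. Combine: 1353.2688 m^2 * 0.20683728 m = 279.90644 m^3. 1 fluid_ounce_US = 2.957353e-05 m^3, so 279.90644 m^3 = 279.90644 / 2.957353e-05 = 9464762.6 fluid_ounce_US ≈ 9.465e+06 fluid_ounce_US (4 s.f.). Final answer: 9.465e+06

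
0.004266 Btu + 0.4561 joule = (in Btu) 0.004698. Check: 1 Btu = 1055.0559 J, so 0.004266 Btu = 0.004266 * 1055.0559 = 4.5008683 J. 0.4561 joule = 0.4561 J. Sum: 4.5008683 + 0.4561 = 4.9569683 J. 1 Btu = 1055.0559 J, so 4.9569683 J = 4.9569683 / 1055.0559 = 0.0046982994 Btu ≈ 0.004698 Btu (4 s.f.).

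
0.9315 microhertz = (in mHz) 1 microhertz = 1e-06 Hz, so 0.9315 microhertz = 0.9315 * 1e-06 = 9.315e-07 Hz. 1 mHz = 0.001 Hz, so 9.315e-07 Hz = 9.315e-07 / 0.001 = 0.0009315 mHz. Final answer: 0.0009315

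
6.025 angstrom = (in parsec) 1 angstrom = 1e-10 m, so 6.025 angstrom = 6.025 * 1e-10 = 6.025e-10 m. 1 parsec = 3.0856776e+16 m, so 6.025e-10 m = 6.025e-10 / 3.0856776e+16 = 1.9525695e-26 parsec ≈ 1.953e-26 parsec (4 s.f.). Final answer: 1.953e-26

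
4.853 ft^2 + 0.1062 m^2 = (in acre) 0.0001377. Check: 1 ft^2 = 0.09290304 m^2, so 4.853 ft^2 = 4.853 * 0.09290304 = 0.45085845 m^2. 0.1062 m^2 is already in m^2. Sum: 0.45085845 + 0.1062 = 0.55705845 m^2. 1 acre = 4046.8564 m^2, so 0.55705845 m^2 = 0.55705845 / 4046.8564 = 0.00013765214 acre ≈ 0.0001377 acre (4 s.f.).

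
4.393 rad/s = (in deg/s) 1 deg/s = 0.017453293 rad/s, so 4.393 rad/s = 4.393 / 0.017453293 = 251.70036 deg/s ≈ 251.7 deg/s (4 s.f.). Final answer: 251.7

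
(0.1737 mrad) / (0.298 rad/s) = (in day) 6.746e-09. Check: 1 mrad = 0.001 rad, so 0.1737 mrad = 0.1737 * 0.001 = 0.0001737 rad. 0.298 rad/s is already in rad/s. Combine: 0.0001737 rad / 0.298 rad/s = 0.00058288591 s. 1 day = 86400 s, so 0.00058288591 s = 0.00058288591 / 86400 = 6.7463647e-09 day ≈ 6.746e-09 day (4 s.f.).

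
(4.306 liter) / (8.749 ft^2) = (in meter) 1 liter = 0.001 m^3, so 4.306 liter = 4.306 * 0.001 = 0.004306 m^3. 1 ft^2 = 0.09290304 m^2, so 8.749 ft^2 = 8.749 * 0.09290304 = 0.8128087 m^2. Combine: 0.004306 m^3 / 0.8128087 m^2 = 0.0052976795 m. 0.0052976795 m = 0.0052976795 meter ≈ 0.005298 meter (4 s.f.). Final answer: 0.005298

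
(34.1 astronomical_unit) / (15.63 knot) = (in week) 1 astronomical_unit = 1.4959787e+11 m, so 34.1 astronomical_unit = 34.1 * 1.4959787e+11 = 5.1012874e+12 m. 1 knot = 0.51444444 m/s, so 15.63 knot = 15.63 * 0.51444444 = 8.0407667 m/s. Combine: 5.1012874e+12 m / 8.0407667 m/s = 6.3442798e+11 s. 1 week = 604800 s, so 6.3442798e+11 s = 6.3442798e+11 / 604800 = 1048988.1 week ≈ 1.049e+06 week (4 s.f.). Final answer: 1.049e+06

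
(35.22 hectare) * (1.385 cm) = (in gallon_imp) 1 hectare = 10000 m^2, so 35.22 hectare = 35.22 * 10000 = 352200 m^2. 1 cm = 0.01 m, so 1.385 cm = 1.385 * 0.01 = 0.01385 m. Combine: 352200 m^2 * 0.01385 m = 4877.97 m^3. 1 gallon_imp = 0.00454609 m^3, so 4877.97 m^3 = 4877.97 / 0.00454609 = 1073003.4 gallon_imp ≈ 1.073e+06 gallon_imp (4 s.f.). Final answer: 1.073e+06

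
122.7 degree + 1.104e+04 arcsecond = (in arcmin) 1 degree = 0.017453293 rad, so 122.7 degree = 122.7 * 0.017453293 = 2.141519 rad. 1 arcsecond = 4.8481368e-06 rad, so 1.104e+04 arcsecond = 1.104e+04 * 4.8481368e-06 = 0.05352343 rad. Sum: 2.141519 + 0.05352343 = 2.1950424 rad. 1 arcmin = 0.00029088821 rad, so 2.1950424 rad = 2.1950424 / 0.00029088821 = 7546 arcmin. Final answer: 7546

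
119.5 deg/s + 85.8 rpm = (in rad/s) 1 deg/s = 0.017453293 rad/s, so 119.5 deg/s = 119.5 * 0.017453293 = 2.0856685 rad/s. 1 rpm = 0.10471976 rad/s, so 85.8 rpm = 85.8 * 0.10471976 = 8.984955 rad/s. Sum: 2.0856685 + 8.984955 = 11.070623 rad/s. Result: 11.070623 rad/s ≈ 11.07 rad/s (4 s.f.). Final answer: 11.07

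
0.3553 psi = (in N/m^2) 1 psi = 6894.7573 Pa, so 0.3553 psi = 0.3553 * 6894.7573 = 2449.7073 Pa. 2449.7073 Pa = 2449.7073 N/m^2 ≈ 2450 N/m^2 (4 s.f.). Final answer: 2450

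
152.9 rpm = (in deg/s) 917.4. Check: 1 rpm = 0.10471976 rad/s, so 152.9 rpm = 152.9 * 0.10471976 = 16.011651 rad/s. 1 deg/s = 0.017453293 rad/s, so 16.011651 rad/s = 16.011651 / 0.017453293 = 917.4 deg/s.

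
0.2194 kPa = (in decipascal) 2194. Check: 1 kPa = 1000 Pa, so 0.2194 kPa = 0.2194 * 1000 = 219.4 Pa. 1 decipascal = 0.1 Pa, so 219.4 Pa = 219.4 / 0.1 = 2194 decipascal.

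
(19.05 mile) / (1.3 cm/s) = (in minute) 3.931e+04. Check: 1 mile = 1609.344 m, so 19.05 mile = 19.05 * 1609.344 = 30658.003 m. 1 cm/s = 0.01 m/s, so 1.3 cm/s = 1.3 * 0.01 = 0.013 m/s. Combine: 30658.003 m / 0.013 m/s = 2358307.9 s. 1 minute = 60 s, so 2358307.9 s = 2358307.9 / 60 = 39305.132 minute ≈ 3.931e+04 minute (4 s.f.).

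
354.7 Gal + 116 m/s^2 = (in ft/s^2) 1 Gal = 0.01 m/s^2, so 354.7 Gal = 354.7 * 0.01 = 3.547 m/s^2. 116 m/s^2 is already in m/s^2. Sum: 3.547 + 116 = 119.547 m/s^2. 1 ft/s^2 = 0.3048 m/s^2, so 119.547 m/s^2 = 119.547 / 0.3048 = 392.21457 ft/s^2 ≈ 392.2 ft/s^2 (4 s.f.). Final answer: 392.2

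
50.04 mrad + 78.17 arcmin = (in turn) 1 mrad = 0.001 rad, so 50.04 mrad = 50.04 * 0.001 = 0.05004 rad. 1 arcmin = 0.00029088821 rad, so 78.17 arcmin = 78.17 * 0.00029088821 = 0.022738731 rad. Sum: 0.05004 + 0.022738731 = 0.072778731 rad. 1 turn = 6.2831853 rad, so 0.072778731 rad = 0.072778731 / 6.2831853 = 0.011583095 turn ≈ 0.01158 turn (4 s.f.). Final answer: 0.01158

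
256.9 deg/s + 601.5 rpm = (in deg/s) 3866. Check: 1 deg/s = 0.017453293 rad/s, so 256.9 deg/s = 256.9 * 0.017453293 = 4.4837508 rad/s. 1 rpm = 0.10471976 rad/s, so 601.5 rpm = 601.5 * 0.10471976 = 62.988933 rad/s. Sum: 4.4837508 + 62.988933 = 67.472684 rad/s. 1 deg/s = 0.017453293 rad/s, so 67.472684 rad/s = 67.472684 / 0.017453293 = 3865.9 deg/s ≈ 3866 deg/s (4 s.f.).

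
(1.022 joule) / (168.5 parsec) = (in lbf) 1.022 joule = 1.022 J. 1 parsec = 3.0856776e+16 m, so 168.5 parsec = 168.5 * 3.0856776e+16 = 5.1993667e+18 m. Combine: 1.022 J / 5.1993667e+18 m = 1.965624e-19 N. 1 lbf = 4.4482216 N, so 1.965624e-19 N = 1.965624e-19 / 4.4482216 = 4.4188985e-20 lbf ≈ 4.419e-20 lbf (4 s.f.). Final answer: 4.419e-20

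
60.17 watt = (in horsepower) 60.17 watt = 60.17 W. 1 horsepower = 745.69987 W, so 60.17 W = 60.17 / 745.69987 = 0.080689299 horsepower ≈ 0.08069 horsepower (4 s.f.). Final answer: 0.08069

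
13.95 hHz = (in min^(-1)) 1 hHz = 100 Hz, so 13.95 hHz = 13.95 * 100 = 1395 Hz. 1 min^(-1) = 0.016666667 Hz, so 1395 Hz = 1395 / 0.016666667 = 83700 min^(-1) ≈ 8.37e+04 min^(-1) (4 s.f.). Final answer: 8.37e+04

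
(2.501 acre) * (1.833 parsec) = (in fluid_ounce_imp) 1 acre = 4046.8564 m^2, so 2.501 acre = 2.501 * 4046.8564 = 10121.188 m^2. 1 parsec = 3.0856776e+16 m, so 1.833 parsec = 1.833 * 3.0856776e+16 = 5.656047e+16 m. Combine: 10121.188 m^2 * 5.656047e+16 m = 5.7245915e+20 m^3. 1 fluid_ounce_imp = 2.8413063e-05 m^3, so 5.7245915e+20 m^3 = 5.7245915e+20 / 2.8413063e-05 = 2.0147745e+25 fluid_ounce_imp ≈ 2.015e+25 fluid_ounce_imp (4 s.f.). Final answer: 2.015e+25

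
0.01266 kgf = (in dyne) 1 kgf = 9.80665 N, so 0.01266 kgf = 0.01266 * 9.80665 = 0.12415219 N. 1 dyne = 1e-05 N, so 0.12415219 N = 0.12415219 / 1e-05 = 12415.219 dyne ≈ 1.242e+04 dyne (4 s.f.). Final answer: 1.242e+04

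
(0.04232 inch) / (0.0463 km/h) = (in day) 9.674e-07. Check: 1 inch = 0.0254 m, so 0.04232 inch = 0.04232 * 0.0254 = 0.001074928 m. 1 km/h = 0.27777778 m/s, so 0.0463 km/h = 0.0463 * 0.27777778 = 0.012861111 m/s. Combine: 0.001074928 m / 0.012861111 m/s = 0.083579715 s. 1 day = 86400 s, so 0.083579715 s = 0.083579715 / 86400 = 9.6735781e-07 day ≈ 9.674e-07 day (4 s.f.).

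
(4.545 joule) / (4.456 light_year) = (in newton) 4.545 joule = 4.545 J. 1 light_year = 9.4607305e+15 m, so 4.456 light_year = 4.456 * 9.4607305e+15 = 4.2157015e+16 m. Combine: 4.545 J / 4.2157015e+16 m = 1.0781124e-16 N. 1.0781124e-16 N = 1.0781124e-16 newton ≈ 1.078e-16 newton (4 s.f.). Final answer: 1.078e-16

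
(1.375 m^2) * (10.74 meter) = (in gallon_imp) 3248. Check: 1.375 m^2 is already in m^2. 10.74 meter = 10.74 m. Combine: 1.375 m^2 * 10.74 m = 14.7675 m^3. 1 gallon_imp = 0.00454609 m^3, so 14.7675 m^3 = 14.7675 / 0.00454609 = 3248.3959 gallon_imp ≈ 3248 gallon_imp (4 s.f.).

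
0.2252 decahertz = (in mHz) 2252. Check: 1 decahertz = 10 Hz, so 0.2252 decahertz = 0.2252 * 10 = 2.252 Hz. 1 mHz = 0.001 Hz, so 2.252 Hz = 2.252 / 0.001 = 2252 mHz.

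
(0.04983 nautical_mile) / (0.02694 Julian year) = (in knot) 1 nautical_mile = 1852 m, so 0.04983 nautical_mile = 0.04983 * 1852 = 92.28516 m. 1 Julian year = 31557600 s, so 0.02694 Julian year = 0.02694 * 31557600 = 850161.74 s. Combine: 92.28516 m / 850161.74 s = 0.00010855012 m/s. 1 knot = 0.51444444 m/s, so 0.00010855012 m/s = 0.00010855012 / 0.51444444 = 0.00021100455 knot ≈ 0.000211 knot (4 s.f.). Final answer: 0.000211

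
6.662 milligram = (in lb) 1.469e-05. Check: 1 milligram = 1e-06 kg, so 6.662 milligram = 6.662 * 1e-06 = 6.662e-06 kg. 1 lb = 0.45359237 kg, so 6.662e-06 kg = 6.662e-06 / 0.45359237 = 1.4687196e-05 lb ≈ 1.469e-05 lb (4 s.f.).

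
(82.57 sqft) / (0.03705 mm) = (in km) 1 sqft = 0.09290304 m^2, so 82.57 sqft = 82.57 * 0.09290304 = 7.671004 m^2. 1 mm = 0.001 m, so 0.03705 mm = 0.03705 * 0.001 = 3.705e-05 m. Combine: 7.671004 m^2 / 3.705e-05 m = 207044.64 m. 1 km = 1000 m, so 207044.64 m = 207044.64 / 1000 = 207.04464 km ≈ 207 km (4 s.f.). Final answer: 207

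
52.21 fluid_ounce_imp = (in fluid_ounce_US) 50.16. Check: 1 fluid_ounce_imp = 2.8413063e-05 m^3, so 52.21 fluid_ounce_imp = 52.21 * 2.8413063e-05 = 0.001483446 m^3. 1 fluid_ounce_US = 2.957353e-05 m^3, so 0.001483446 m^3 = 0.001483446 / 2.957353e-05 = 50.161276 fluid_ounce_US ≈ 50.16 fluid_ounce_US (4 s.f.).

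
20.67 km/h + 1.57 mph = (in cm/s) 644.4. Check: 1 km/h = 0.27777778 m/s, so 20.67 km/h = 20.67 * 0.27777778 = 5.7416667 m/s. 1 mph = 0.44704 m/s, so 1.57 mph = 1.57 * 0.44704 = 0.7018528 m/s. Sum: 5.7416667 + 0.7018528 = 6.4435195 m/s. 1 cm/s = 0.01 m/s, so 6.4435195 m/s = 6.4435195 / 0.01 = 644.35195 cm/s ≈ 644.4 cm/s (4 s.f.).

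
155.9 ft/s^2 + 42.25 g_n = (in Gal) 1 ft/s^2 = 0.3048 m/s^2, so 155.9 ft/s^2 = 155.9 * 0.3048 = 47.51832 m/s^2. 1 g_n = 9.80665 m/s^2, so 42.25 g_n = 42.25 * 9.80665 = 414.33096 m/s^2. Sum: 47.51832 + 414.33096 = 461.84928 m/s^2. 1 Gal = 0.01 m/s^2, so 461.84928 m/s^2 = 461.84928 / 0.01 = 46184.928 Gal ≈ 4.618e+04 Gal (4 s.f.). Final answer: 4.618e+04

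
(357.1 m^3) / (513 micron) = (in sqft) 7.493e+06. Check: 357.1 m^3 is already in m^3. 1 micron = 1e-06 m, so 513 micron = 513 * 1e-06 = 0.000513 m. Combine: 357.1 m^3 / 0.000513 m = 696101.36 m^2. 1 sqft = 0.09290304 m^2, so 696101.36 m^2 = 696101.36 / 0.09290304 = 7492772.7 sqft ≈ 7.493e+06 sqft (4 s.f.).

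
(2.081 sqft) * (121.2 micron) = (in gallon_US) 1 sqft = 0.09290304 m^2, so 2.081 sqft = 2.081 * 0.09290304 = 0.19333123 m^2. 1 micron = 1e-06 m, so 121.2 micron = 121.2 * 1e-06 = 0.0001212 m. Combine: 0.19333123 m^2 * 0.0001212 m = 2.3431745e-05 m^3. 1 gallon_US = 0.0037854118 m^3, so 2.3431745e-05 m^3 = 2.3431745e-05 / 0.0037854118 = 0.0061900121 gallon_US ≈ 0.00619 gallon_US (4 s.f.). Final answer: 0.00619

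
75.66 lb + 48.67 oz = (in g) 3.57e+04. Check: 1 lb = 0.45359237 kg, so 75.66 lb = 75.66 * 0.45359237 = 34.318799 kg. 1 oz = 0.028349523 kg, so 48.67 oz = 48.67 * 0.028349523 = 1.3797713 kg. Sum: 34.318799 + 1.3797713 = 35.69857 kg. 1 g = 0.001 kg, so 35.69857 kg = 35.69857 / 0.001 = 35698.57 g ≈ 3.57e+04 g (4 s.f.).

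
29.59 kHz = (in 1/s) 2.959e+04. Check: 1 kHz = 1000 Hz, so 29.59 kHz = 29.59 * 1000 = 29590 Hz. 29590 Hz = 29590 1/s ≈ 2.959e+04 1/s (4 s.f.).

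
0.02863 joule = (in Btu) 2.714e-05. Check: 0.02863 joule = 0.02863 J. 1 Btu = 1055.0559 J, so 0.02863 J = 0.02863 / 1055.0559 = 2.7136004e-05 Btu ≈ 2.714e-05 Btu (4 s.f.).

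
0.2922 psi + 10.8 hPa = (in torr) 1 psi = 6894.7573 Pa, so 0.2922 psi = 0.2922 * 6894.7573 = 2014.6481 Pa. 1 hPa = 100 Pa, so 10.8 hPa = 10.8 * 100 = 1080 Pa. Sum: 2014.6481 + 1080 = 3094.6481 Pa. 1 torr = 133.32237 Pa, so 3094.6481 Pa = 3094.6481 / 133.32237 = 23.211769 torr ≈ 23.21 torr (4 s.f.). Final answer: 23.21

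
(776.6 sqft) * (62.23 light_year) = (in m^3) 1 sqft = 0.09290304 m^2, so 776.6 sqft = 776.6 * 0.09290304 = 72.148501 m^2. 1 light_year = 9.4607305e+15 m, so 62.23 light_year = 62.23 * 9.4607305e+15 = 5.8874126e+17 m. Combine: 72.148501 m^2 * 5.8874126e+17 m = 4.2476799e+19 m^3. Result: 4.2476799e+19 m^3 ≈ 4.248e+19 m^3 (4 s.f.). Final answer: 4.248e+19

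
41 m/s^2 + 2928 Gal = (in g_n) 7.167. Check: 41 m/s^2 is already in m/s^2. 1 Gal = 0.01 m/s^2, so 2928 Gal = 2928 * 0.01 = 29.28 m/s^2. Sum: 41 + 29.28 = 70.28 m/s^2. 1 g_n = 9.80665 m/s^2, so 70.28 m/s^2 = 70.28 / 9.80665 = 7.1665655 g_n ≈ 7.167 g_n (4 s.f.).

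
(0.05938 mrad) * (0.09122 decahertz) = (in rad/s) 1 mrad = 0.001 rad, so 0.05938 mrad = 0.05938 * 0.001 = 5.938e-05 rad. 1 decahertz = 10 Hz, so 0.09122 decahertz = 0.09122 * 10 = 0.9122 Hz. Combine: 5.938e-05 rad * 0.9122 Hz = 5.4166436e-05 rad/s. Result: 5.4166436e-05 rad/s ≈ 5.417e-05 rad/s (4 s.f.). Final answer: 5.417e-05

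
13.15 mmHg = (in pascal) 1 mmHg = 133.32237 Pa, so 13.15 mmHg = 13.15 * 133.32237 = 1753.1891 Pa. 1753.1891 Pa = 1753.1891 pascal ≈ 1753 pascal (4 s.f.). Final answer: 1753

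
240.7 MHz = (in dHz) 1 MHz = 1000000 Hz, so 240.7 MHz = 240.7 * 1000000 = 2.407e+08 Hz. 1 dHz = 0.1 Hz, so 2.407e+08 Hz = 2.407e+08 / 0.1 = 2.407e+09 dHz. Final answer: 2.407e+09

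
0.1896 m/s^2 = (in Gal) 1 Gal = 0.01 m/s^2, so 0.1896 m/s^2 = 0.1896 / 0.01 = 18.96 Gal. Final answer: 18.96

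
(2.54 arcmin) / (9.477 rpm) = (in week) 1 arcmin = 0.00029088821 rad, so 2.54 arcmin = 2.54 * 0.00029088821 = 0.00073885605 rad. 1 rpm = 0.10471976 rad/s, so 9.477 rpm = 9.477 * 0.10471976 = 0.99242912 rad/s. Combine: 0.00073885605 rad / 0.99242912 rad/s = 0.00074449251 s. 1 week = 604800 s, so 0.00074449251 s = 0.00074449251 / 604800 = 1.2309731e-09 week ≈ 1.231e-09 week (4 s.f.). Final answer: 1.231e-09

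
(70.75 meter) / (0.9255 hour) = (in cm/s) 2.123. Check: 70.75 meter = 70.75 m. 1 hour = 3600 s, so 0.9255 hour = 0.9255 * 3600 = 3331.8 s. Combine: 70.75 m / 3331.8 s = 0.021234768 m/s. 1 cm/s = 0.01 m/s, so 0.021234768 m/s = 0.021234768 / 0.01 = 2.1234768 cm/s ≈ 2.123 cm/s (4 s.f.).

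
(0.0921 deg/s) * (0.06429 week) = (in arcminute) 1 deg/s = 0.017453293 rad/s, so 0.0921 deg/s = 0.0921 * 0.017453293 = 0.0016074482 rad/s. 1 week = 604800 s, so 0.06429 week = 0.06429 * 604800 = 38882.592 s. Combine: 0.0016074482 rad/s * 38882.592 s = 62.501754 rad. 1 arcminute = 0.00029088821 rad, so 62.501754 rad = 62.501754 / 0.00029088821 = 214865.2 arcminute ≈ 2.149e+05 arcminute (4 s.f.). Final answer: 2.149e+05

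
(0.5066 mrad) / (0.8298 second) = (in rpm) 1 mrad = 0.001 rad, so 0.5066 mrad = 0.5066 * 0.001 = 0.0005066 rad. 0.8298 second = 0.8298 s. Combine: 0.0005066 rad / 0.8298 s = 0.00061050856 rad/s. 1 rpm = 0.10471976 rad/s, so 0.00061050856 rad/s = 0.00061050856 / 0.10471976 = 0.0058299273 rpm ≈ 0.00583 rpm (4 s.f.). Final answer: 0.00583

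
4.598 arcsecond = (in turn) 3.548e-06. Check: 1 arcsecond = 4.8481368e-06 rad, so 4.598 arcsecond = 4.598 * 4.8481368e-06 = 2.2291733e-05 rad. 1 turn = 6.2831853 rad, so 2.2291733e-05 rad = 2.2291733e-05 / 6.2831853 = 3.5478395e-06 turn ≈ 3.548e-06 turn (4 s.f.).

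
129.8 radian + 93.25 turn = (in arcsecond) 129.8 radian = 129.8 rad. 1 turn = 6.2831853 rad, so 93.25 turn = 93.25 * 6.2831853 = 585.90703 rad. Sum: 129.8 + 585.90703 = 715.70703 rad. 1 arcsecond = 4.8481368e-06 rad, so 715.70703 rad = 715.70703 / 4.8481368e-06 = 1.4762517e+08 arcsecond ≈ 1.476e+08 arcsecond (4 s.f.). Final answer: 1.476e+08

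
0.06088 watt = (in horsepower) 8.164e-05. Check: 0.06088 watt = 0.06088 W. 1 horsepower = 745.69987 W, so 0.06088 W = 0.06088 / 745.69987 = 8.1641425e-05 horsepower ≈ 8.164e-05 horsepower (4 s.f.).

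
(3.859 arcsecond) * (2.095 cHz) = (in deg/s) 1 arcsecond = 4.8481368e-06 rad, so 3.859 arcsecond = 3.859 * 4.8481368e-06 = 1.870896e-05 rad. 1 cHz = 0.01 Hz, so 2.095 cHz = 2.095 * 0.01 = 0.02095 Hz. Combine: 1.870896e-05 rad * 0.02095 Hz = 3.9195271e-07 rad/s. 1 deg/s = 0.017453293 rad/s, so 3.9195271e-07 rad/s = 3.9195271e-07 / 0.017453293 = 2.2457236e-05 deg/s ≈ 2.246e-05 deg/s (4 s.f.). Final answer: 2.246e-05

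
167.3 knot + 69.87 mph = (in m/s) 1 knot = 0.51444444 m/s, so 167.3 knot = 167.3 * 0.51444444 = 86.066556 m/s. 1 mph = 0.44704 m/s, so 69.87 mph = 69.87 * 0.44704 = 31.234685 m/s. Sum: 86.066556 + 31.234685 = 117.30124 m/s. Result: 117.30124 m/s ≈ 117.3 m/s (4 s.f.). Final answer: 117.3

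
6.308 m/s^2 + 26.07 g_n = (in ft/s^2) 6.308 m/s^2 is already in m/s^2. 1 g_n = 9.80665 m/s^2, so 26.07 g_n = 26.07 * 9.80665 = 255.65937 m/s^2. Sum: 6.308 + 255.65937 = 261.96737 m/s^2. 1 ft/s^2 = 0.3048 m/s^2, so 261.96737 m/s^2 = 261.96737 / 0.3048 = 859.47298 ft/s^2 ≈ 859.5 ft/s^2 (4 s.f.). Final answer: 859.5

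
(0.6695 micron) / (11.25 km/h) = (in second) 2.142e-07. Check: 1 micron = 1e-06 m, so 0.6695 micron = 0.6695 * 1e-06 = 6.695e-07 m. 1 km/h = 0.27777778 m/s, so 11.25 km/h = 11.25 * 0.27777778 = 3.125 m/s. Combine: 6.695e-07 m / 3.125 m/s = 2.1424e-07 s. 2.1424e-07 s = 2.1424e-07 second ≈ 2.142e-07 second (4 s.f.).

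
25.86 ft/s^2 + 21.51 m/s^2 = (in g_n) 1 ft/s^2 = 0.3048 m/s^2, so 25.86 ft/s^2 = 25.86 * 0.3048 = 7.882128 m/s^2. 21.51 m/s^2 is already in m/s^2. Sum: 7.882128 + 21.51 = 29.392128 m/s^2. 1 g_n = 9.80665 m/s^2, so 29.392128 m/s^2 = 29.392128 / 9.80665 = 2.9971629 g_n ≈ 2.997 g_n (4 s.f.). Final answer: 2.997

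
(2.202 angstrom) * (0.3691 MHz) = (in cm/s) 0.008128. Check: 1 angstrom = 1e-10 m, so 2.202 angstrom = 2.202 * 1e-10 = 2.202e-10 m. 1 MHz = 1000000 Hz, so 0.3691 MHz = 0.3691 * 1000000 = 369100 Hz. Combine: 2.202e-10 m * 369100 Hz = 8.127582e-05 m/s. 1 cm/s = 0.01 m/s, so 8.127582e-05 m/s = 8.127582e-05 / 0.01 = 0.008127582 cm/s ≈ 0.008128 cm/s (4 s.f.).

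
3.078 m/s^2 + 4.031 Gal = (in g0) 0.318. Check: 3.078 m/s^2 is already in m/s^2. 1 Gal = 0.01 m/s^2, so 4.031 Gal = 4.031 * 0.01 = 0.04031 m/s^2. Sum: 3.078 + 0.04031 = 3.11831 m/s^2. 1 g0 = 9.80665 m/s^2, so 3.11831 m/s^2 = 3.11831 / 9.80665 = 0.31797913 g0 ≈ 0.318 g0 (4 s.f.).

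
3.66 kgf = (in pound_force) 8.069. Check: 1 kgf = 9.80665 N, so 3.66 kgf = 3.66 * 9.80665 = 35.892339 N. 1 pound_force = 4.4482216 N, so 35.892339 N = 35.892339 / 4.4482216 = 8.0689188 pound_force ≈ 8.069 pound_force (4 s.f.).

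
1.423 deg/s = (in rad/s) 0.02484. Check: 1 deg/s = 0.017453293 rad/s, so 1.423 deg/s = 1.423 * 0.017453293 = 0.024836035 rad/s. Result: 0.024836035 rad/s ≈ 0.02484 rad/s (4 s.f.).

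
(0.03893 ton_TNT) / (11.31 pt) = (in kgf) 4.163e+09. Check: 1 ton_TNT = 4.184e+09 J, so 0.03893 ton_TNT = 0.03893 * 4.184e+09 = 1.6288312e+08 J. 1 pt = 0.00035277778 m, so 11.31 pt = 11.31 * 0.00035277778 = 0.0039899167 m. Combine: 1.6288312e+08 J / 0.0039899167 m = 4.082369e+10 N. 1 kgf = 9.80665 N, so 4.082369e+10 N = 4.082369e+10 / 9.80665 = 4.1628578e+09 kgf ≈ 4.163e+09 kgf (4 s.f.).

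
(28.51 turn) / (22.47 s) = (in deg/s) 456.8. Check: 1 turn = 6.2831853 rad, so 28.51 turn = 28.51 * 6.2831853 = 179.13361 rad. 22.47 s is already in s. Combine: 179.13361 rad / 22.47 s = 7.9721234 rad/s. 1 deg/s = 0.017453293 rad/s, so 7.9721234 rad/s = 7.9721234 / 0.017453293 = 456.76903 deg/s ≈ 456.8 deg/s (4 s.f.).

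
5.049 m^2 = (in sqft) 1 sqft = 0.09290304 m^2, so 5.049 m^2 = 5.049 / 0.09290304 = 54.346984 sqft ≈ 54.35 sqft (4 s.f.). Final answer: 54.35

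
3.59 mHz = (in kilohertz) 1 mHz = 0.001 Hz, so 3.59 mHz = 3.59 * 0.001 = 0.00359 Hz. 1 kilohertz = 1000 Hz, so 0.00359 Hz = 0.00359 / 1000 = 3.59e-06 kilohertz. Final answer: 3.59e-06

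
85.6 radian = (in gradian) 85.6 radian = 85.6 rad. 1 gradian = 0.015707963 rad, so 85.6 rad = 85.6 / 0.015707963 = 5449.4653 gradian ≈ 5449 gradian (4 s.f.). Final answer: 5449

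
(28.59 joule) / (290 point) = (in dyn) 28.59 joule = 28.59 J. 1 point = 0.00035277778 m, so 290 point = 290 * 0.00035277778 = 0.10230556 m. Combine: 28.59 J / 0.10230556 m = 279.45696 N. 1 dyn = 1e-05 N, so 279.45696 N = 279.45696 / 1e-05 = 27945696 dyn ≈ 2.795e+07 dyn (4 s.f.). Final answer: 2.795e+07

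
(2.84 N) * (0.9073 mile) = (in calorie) 991.1. Check: 2.84 N is already in N. 1 mile = 1609.344 m, so 0.9073 mile = 0.9073 * 1609.344 = 1460.1578 m. Combine: 2.84 N * 1460.1578 m = 4146.8482 J. 1 calorie = 4.184 J, so 4146.8482 J = 4146.8482 / 4.184 = 991.1205 calorie ≈ 991.1 calorie (4 s.f.).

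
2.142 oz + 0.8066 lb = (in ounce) 1 oz = 0.028349523 kg, so 2.142 oz = 2.142 * 0.028349523 = 0.060724679 kg. 1 lb = 0.45359237 kg, so 0.8066 lb = 0.8066 * 0.45359237 = 0.36586761 kg. Sum: 0.060724679 + 0.36586761 = 0.42659228 kg. 1 ounce = 0.028349523 kg, so 0.42659228 kg = 0.42659228 / 0.028349523 = 15.0476 ounce ≈ 15.05 ounce (4 s.f.). Final answer: 15.05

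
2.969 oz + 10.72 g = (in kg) 0.09489. Check: 1 oz = 0.028349523 kg, so 2.969 oz = 2.969 * 0.028349523 = 0.084169734 kg. 1 g = 0.001 kg, so 10.72 g = 10.72 * 0.001 = 0.01072 kg. Sum: 0.084169734 + 0.01072 = 0.094889734 kg. Result: 0.094889734 kg ≈ 0.09489 kg (4 s.f.).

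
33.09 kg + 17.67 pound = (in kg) 41.1. Check: 33.09 kg is already in kg. 1 pound = 0.45359237 kg, so 17.67 pound = 17.67 * 0.45359237 = 8.0149772 kg. Sum: 33.09 + 8.0149772 = 41.104977 kg. Result: 41.104977 kg ≈ 41.1 kg (4 s.f.).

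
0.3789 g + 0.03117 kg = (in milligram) 1 g = 0.001 kg, so 0.3789 g = 0.3789 * 0.001 = 0.0003789 kg. 0.03117 kg is already in kg. Sum: 0.0003789 + 0.03117 = 0.0315489 kg. 1 milligram = 1e-06 kg, so 0.0315489 kg = 0.0315489 / 1e-06 = 31548.9 milligram ≈ 3.155e+04 milligram (4 s.f.). Final answer: 3.155e+04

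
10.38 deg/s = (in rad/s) 1 deg/s = 0.017453293 rad/s, so 10.38 deg/s = 10.38 * 0.017453293 = 0.18116518 rad/s. Result: 0.18116518 rad/s ≈ 0.1812 rad/s (4 s.f.). Final answer: 0.1812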